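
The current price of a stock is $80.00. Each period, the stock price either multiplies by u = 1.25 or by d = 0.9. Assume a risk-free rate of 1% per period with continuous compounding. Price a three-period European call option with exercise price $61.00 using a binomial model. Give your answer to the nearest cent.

$21.64

Risk-neutral probability p = (e^0.01 − 0.9)/(1.25 − 0.9) = 0.1101/0.3500 = 0.3144
Terminal stock prices: S_uuu = 156.2, S_uud = 112.5, S_udd = 81, S_ddd = 58.32
Terminal payoffs (S − K): max(95.25, 0) = 95.25, max(51.5, 0) = 51.5, max(20, 0) = 20, max(-2.68, 0) = 0
Node uu (S = 125): V_uu = e^(−0.01)·[0.3144·95.2500 + 0.6856·51.5000] = 64.6070
Node ud (S = 90): V_ud = e^(−0.01)·[0.3144·51.5000 + 0.6856·20.0000] = 29.6070
Node dd (S = 64.8): V_dd = e^(−0.01)·[0.3144·20.0000 + 0.6856·0.0000] = 6.2260
Node u (S = 100): V_u = e^(−0.01)·[0.3144·64.6070 + 0.6856·29.6070] = 40.2079
Node d (S = 72): V_d = e^(−0.01)·[0.3144·29.6070 + 0.6856·6.2260] = 13.4426
Node 0 (S = 80): V_0 = e^(−0.01)·[0.3144·40.2079 + 0.6856·13.4426] = 21.6409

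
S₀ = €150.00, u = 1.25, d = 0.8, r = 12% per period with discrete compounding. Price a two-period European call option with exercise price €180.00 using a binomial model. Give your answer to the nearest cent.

€21.92

Risk-neutral probability p = (1 + 0.12 − 0.8)/(1.25 − 0.8) = 0.3200/0.4500 = 0.7111
Terminal stock prices: S_uu = 234.4, S_ud = 150, S_dd = 96
Terminal payoffs (S − K): max(54.38, 0) = 54.38, max(-30, 0) = 0, max(-84, 0) = 0
Node u (S = 187.5): V_u = 1/1.12·[0.7111·54.3750 + 0.2889·0.0000] = 34.5238
Node d (S = 120): V_d = 1/1.12·[0.7111·0.0000 + 0.2889·0.0000] = 0.0000
Node 0 (S = 150): V_0 = 1/1.12·[0.7111·34.5238 + 0.2889·0.0000] = 21.9199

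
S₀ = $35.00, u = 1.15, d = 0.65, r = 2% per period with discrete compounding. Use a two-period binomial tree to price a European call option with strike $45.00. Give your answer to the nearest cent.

Risk-neutral probability p = (1 + 0.02 − 0.65)/(1.15 − 0.65) = 0.3700/0.5000 = 0.7400
Terminal stock prices: S_uu = 46.29, S_ud = 26.16, S_dd = 14.79
Terminal payoffs (S − K): max(1.287, 0) = 1.287, max(-18.84, 0) = 0, max(-30.21, 0) = 0
Node u (S = 40.25): V_u = 1/1.02·[0.7400·1.2875 + 0.2600·0.0000] = 0.9341
Node d (S = 22.75): V_d = 1/1.02·[0.7400·0.0000 + 0.2600·0.0000] = 0.0000
Node 0 (S = 35): V_0 = 1/1.02·[0.7400·0.9341 + 0.2600·0.0000] = 0.6777

$0.68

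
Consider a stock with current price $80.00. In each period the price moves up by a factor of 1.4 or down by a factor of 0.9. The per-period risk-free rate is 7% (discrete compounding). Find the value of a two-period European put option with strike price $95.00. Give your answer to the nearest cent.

$11.49

Risk-neutral probability p = (1 + 0.07 − 0.9)/(1.4 − 0.9) = 0.1700/0.5000 = 0.3400
Terminal stock prices: S_uu = 156.8, S_ud = 100.8, S_dd = 64.8
Terminal payoffs (K − S): max(-61.8, 0) = 0, max(-5.8, 0) = 0, max(30.2, 0) = 30.2
Node u (S = 112): V_u = 1/1.07·[0.3400·0.0000 + 0.6600·0.0000] = 0.0000
Node d (S = 72): V_d = 1/1.07·[0.3400·0.0000 + 0.6600·30.2000] = 18.6280
Node 0 (S = 80): V_0 = 1/1.07·[0.3400·0.0000 + 0.6600·18.6280] = 11.4902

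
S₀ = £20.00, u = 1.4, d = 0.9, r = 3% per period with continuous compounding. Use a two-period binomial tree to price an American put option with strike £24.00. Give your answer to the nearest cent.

Risk-neutral probability p = (e^0.03 − 0.9)/(1.4 − 0.9) = 0.1305/0.5000 = 0.2609
Terminal stock prices: S_uu = 39.2, S_ud = 25.2, S_dd = 16.2
Terminal payoffs (K − S): max(-15.2, 0) = 0, max(-1.2, 0) = 0, max(7.8, 0) = 7.8
Node u (S = 28): continuation = e^(−0.03)·[0.2609·0.0000 + 0.7391·0.0000] = 0.0000; exercise value = 0.0000 ≤ continuation, so V_u = 0.0000
Node d (S = 18): continuation = e^(−0.03)·[0.2609·0.0000 + 0.7391·7.8000] = 5.5945; exercise value = 6.0000 > continuation, so V_d = 6.0000 (exercise)
Node 0 (S = 20): continuation = e^(−0.03)·[0.2609·0.0000 + 0.7391·6.0000] = 4.3035; exercise value = 4.0000 ≤ continuation, so V_0 = 4.3035

£4.30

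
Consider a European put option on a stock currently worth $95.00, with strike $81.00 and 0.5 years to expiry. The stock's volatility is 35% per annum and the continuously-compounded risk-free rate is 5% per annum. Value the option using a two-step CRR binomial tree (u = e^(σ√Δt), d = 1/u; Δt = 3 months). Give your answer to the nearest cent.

$3.54

CRR parameters: u = e^(σ√Δt) = e^(0.35·√0.25) = 1.1912, d = 1/u = 0.8395
Per-period rate: rΔt = 0.05·0.25 = 0.0125, so R = e^0.0125 = 1.0126
Risk-neutral probability p = (e^0.0125 − 0.8395)/(1.1912 − 0.8395) = 0.1731/0.3518 = 0.4921
Terminal stock prices: S_uu = 134.8, S_ud = 95, S_dd = 66.95
Terminal payoffs (K − S): max(-53.81, 0) = 0, max(-14, 0) = 0, max(14.05, 0) = 14.05
Node u (S = 113.2): V_u = e^(−0.0125)·[0.4921·0.0000 + 0.5079·0.0000] = 0.0000
Node d (S = 79.75): V_d = e^(−0.0125)·[0.4921·0.0000 + 0.5079·14.0546] = 7.0494
Node 0 (S = 95): V_0 = e^(−0.0125)·[0.4921·0.0000 + 0.5079·7.0494] = 3.5358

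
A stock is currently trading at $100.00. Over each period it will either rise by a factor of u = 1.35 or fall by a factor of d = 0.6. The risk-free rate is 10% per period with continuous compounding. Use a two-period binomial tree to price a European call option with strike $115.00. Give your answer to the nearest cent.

Risk-neutral probability p = (e^0.1 − 0.6)/(1.35 − 0.6) = 0.5052/0.7500 = 0.6736
Terminal stock prices: S_uu = 182.3, S_ud = 81, S_dd = 36
Terminal payoffs (S − K): max(67.25, 0) = 67.25, max(-34, 0) = 0, max(-79, 0) = 0
Node u (S = 135): V_u = e^(−0.1)·[0.6736·67.2500 + 0.3264·0.0000] = 40.9864
Node d (S = 60): V_d = e^(−0.1)·[0.6736·0.0000 + 0.3264·0.0000] = 0.0000
Node 0 (S = 100): V_0 = e^(−0.1)·[0.6736·40.9864 + 0.3264·0.0000] = 24.9797

$24.98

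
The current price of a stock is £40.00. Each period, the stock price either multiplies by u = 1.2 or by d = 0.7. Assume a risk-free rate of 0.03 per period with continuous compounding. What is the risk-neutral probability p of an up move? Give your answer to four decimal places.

p = 0.6609

Risk-neutral probability p = (e^0.03 − 0.7)/(1.2 − 0.7) = 0.3305/0.5000 = 0.6609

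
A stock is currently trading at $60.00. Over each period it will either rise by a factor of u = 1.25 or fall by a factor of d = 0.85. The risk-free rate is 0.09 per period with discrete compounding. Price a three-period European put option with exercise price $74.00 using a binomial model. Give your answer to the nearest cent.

Risk-neutral probability p = (1 + 0.09 − 0.85)/(1.25 − 0.85) = 0.2400/0.4000 = 0.6000
Terminal stock prices: S_uuu = 117.2, S_uud = 79.69, S_udd = 54.19, S_ddd = 36.85
Terminal payoffs (K − S): max(-43.19, 0) = 0, max(-5.688, 0) = 0, max(19.81, 0) = 19.81, max(37.15, 0) = 37.15
Node uu (S = 93.75): V_uu = 1/1.09·[0.6000·0.0000 + 0.4000·0.0000] = 0.0000
Node ud (S = 63.75): V_ud = 1/1.09·[0.6000·0.0000 + 0.4000·19.8125] = 7.2706
Node dd (S = 43.35): V_dd = 1/1.09·[0.6000·19.8125 + 0.4000·37.1525] = 24.5399
Node u (S = 75): V_u = 1/1.09·[0.6000·0.0000 + 0.4000·7.2706] = 2.6681
Node d (S = 51): V_d = 1/1.09·[0.6000·7.2706 + 0.4000·24.5399] = 13.0077
Node 0 (S = 60): V_0 = 1/1.09·[0.6000·2.6681 + 0.4000·13.0077] = 6.2421

$6.24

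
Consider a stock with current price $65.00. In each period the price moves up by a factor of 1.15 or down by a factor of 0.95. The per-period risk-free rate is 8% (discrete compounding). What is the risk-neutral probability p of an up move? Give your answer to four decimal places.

Risk-neutral probability p = (1 + 0.08 − 0.95)/(1.15 − 0.95) = 0.1300/0.2000 = 0.6500

p = 0.6500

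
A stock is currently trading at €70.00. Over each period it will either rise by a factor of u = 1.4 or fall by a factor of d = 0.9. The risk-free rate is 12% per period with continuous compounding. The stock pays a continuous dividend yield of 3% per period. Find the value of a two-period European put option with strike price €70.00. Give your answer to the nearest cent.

Per-period risk-free factor R = e^0.12 = 1.1275; dividend-adjusted growth = e^(0.12−0.03) = 1.0942.
Risk-neutral probability p = (1.0942 − 0.9)/(1.4 − 0.9) = 0.1942/0.5000 = 0.3883
Terminal stock prices: S_uu = 137.2, S_ud = 88.2, S_dd = 56.7
Terminal payoffs (K − S): max(-67.2, 0) = 0, max(-18.2, 0) = 0, max(13.3, 0) = 13.3
Node u (S = 98): V_u = e^(−0.12)·[0.3883·0.0000 + 0.6117·0.0000] = 0.0000
Node d (S = 63): V_d = e^(−0.12)·[0.3883·0.0000 + 0.6117·13.3000] = 7.2151
Node 0 (S = 70): V_0 = e^(−0.12)·[0.3883·0.0000 + 0.6117·7.2151] = 3.9141

€3.91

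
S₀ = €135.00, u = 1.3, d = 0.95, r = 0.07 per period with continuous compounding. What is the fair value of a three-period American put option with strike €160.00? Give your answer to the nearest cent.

€25.00

Risk-neutral probability p = (e^0.07 − 0.95)/(1.3 − 0.95) = 0.1225/0.3500 = 0.3500
Terminal stock prices: S_uuu = 296.6, S_uud = 216.7, S_udd = 158.4, S_ddd = 115.7
Terminal payoffs (K − S): max(-136.6, 0) = 0, max(-56.74, 0) = 0, max(1.611, 0) = 1.611, max(44.25, 0) = 44.25
Node uu (S = 228.2): continuation = e^(−0.07)·[0.3500·0.0000 + 0.6500·0.0000] = 0.0000; exercise value = 0.0000 ≤ continuation, so V_uu = 0.0000
Node ud (S = 166.7): continuation = e^(−0.07)·[0.3500·0.0000 + 0.6500·1.6113] = 0.9765; exercise value = 0.0000 ≤ continuation, so V_ud = 0.9765
Node dd (S = 121.8): continuation = e^(−0.07)·[0.3500·1.6113 + 0.6500·44.2544] = 27.3455; exercise value = 38.1625 > continuation, so V_dd = 38.1625 (exercise)
Node u (S = 175.5): continuation = e^(−0.07)·[0.3500·0.0000 + 0.6500·0.9765] = 0.5918; exercise value = 0.0000 ≤ continuation, so V_u = 0.5918
Node d (S = 128.2): continuation = e^(−0.07)·[0.3500·0.9765 + 0.6500·38.1625] = 23.4465; exercise value = 31.7500 > continuation, so V_d = 31.7500 (exercise)
Node 0 (S = 135): continuation = e^(−0.07)·[0.3500·0.5918 + 0.6500·31.7500] = 19.4347; exercise value = 25.0000 > continuation, so V_0 = 25.0000 (exercise)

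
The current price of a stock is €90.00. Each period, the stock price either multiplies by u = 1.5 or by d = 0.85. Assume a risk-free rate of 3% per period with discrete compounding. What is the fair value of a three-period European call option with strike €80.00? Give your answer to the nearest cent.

€25.34

Risk-neutral probability p = (1 + 0.03 − 0.85)/(1.5 − 0.85) = 0.1800/0.6500 = 0.2769
Terminal stock prices: S_uuu = 303.8, S_uud = 172.1, S_udd = 97.54, S_ddd = 55.27
Terminal payoffs (S − K): max(223.8, 0) = 223.8, max(92.12, 0) = 92.12, max(17.54, 0) = 17.54, max(-24.73, 0) = 0
Node uu (S = 202.5): V_uu = 1/1.03·[0.2769·223.7500 + 0.7231·92.1250] = 124.8301
Node ud (S = 114.8): V_ud = 1/1.03·[0.2769·92.1250 + 0.7231·17.5375] = 37.0801
Node dd (S = 65.02): V_dd = 1/1.03·[0.2769·17.5375 + 0.7231·0.0000] = 4.7151
Node u (S = 135): V_u = 1/1.03·[0.2769·124.8301 + 0.7231·37.0801] = 59.5923
Node d (S = 76.5): V_d = 1/1.03·[0.2769·37.0801 + 0.7231·4.7151] = 13.2793
Node 0 (S = 90): V_0 = 1/1.03·[0.2769·59.5923 + 0.7231·13.2793] = 25.3441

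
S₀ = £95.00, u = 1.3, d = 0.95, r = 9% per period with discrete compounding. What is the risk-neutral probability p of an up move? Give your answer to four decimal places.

Risk-neutral probability p = (1 + 0.09 − 0.95)/(1.3 − 0.95) = 0.1400/0.3500 = 0.4000

p = 0.4000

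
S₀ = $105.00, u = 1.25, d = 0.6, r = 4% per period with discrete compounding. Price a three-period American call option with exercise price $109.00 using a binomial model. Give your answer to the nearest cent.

$26.49

Risk-neutral probability p = (1 + 0.04 − 0.6)/(1.25 − 0.6) = 0.4400/0.6500 = 0.6769
Terminal stock prices: S_uuu = 205.1, S_uud = 98.44, S_udd = 47.25, S_ddd = 22.68
Terminal payoffs (S − K): max(96.08, 0) = 96.08, max(-10.56, 0) = 0, max(-61.75, 0) = 0, max(-86.32, 0) = 0
Node uu (S = 164.1): continuation = 1/1.04·[0.6769·96.0781 + 0.3231·0.0000] = 62.5361; exercise value = 55.0625 ≤ continuation, so V_uu = 62.5361
Node ud (S = 78.75): continuation = 1/1.04·[0.6769·0.0000 + 0.3231·0.0000] = 0.0000; exercise value = 0.0000 ≤ continuation, so V_ud = 0.0000
Node dd (S = 37.8): continuation = 1/1.04·[0.6769·0.0000 + 0.3231·0.0000] = 0.0000; exercise value = 0.0000 ≤ continuation, so V_dd = 0.0000
Node u (S = 131.2): continuation = 1/1.04·[0.6769·62.5361 + 0.3231·0.0000] = 40.7039; exercise value = 22.2500 ≤ continuation, so V_u = 40.7039
Node d (S = 63): continuation = 1/1.04·[0.6769·0.0000 + 0.3231·0.0000] = 0.0000; exercise value = 0.0000 ≤ continuation, so V_d = 0.0000
Node 0 (S = 105): continuation = 1/1.04·[0.6769·40.7039 + 0.3231·0.0000] = 26.4937; exercise value = 0.0000 ≤ continuation, so V_0 = 26.4937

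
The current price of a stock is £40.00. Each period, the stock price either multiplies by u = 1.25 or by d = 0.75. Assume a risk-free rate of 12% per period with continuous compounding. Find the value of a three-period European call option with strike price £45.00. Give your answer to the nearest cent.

£10.49

Risk-neutral probability p = (e^0.12 − 0.75)/(1.25 − 0.75) = 0.3775/0.5000 = 0.7550
Terminal stock prices: S_uuu = 78.12, S_uud = 46.88, S_udd = 28.12, S_ddd = 16.88
Terminal payoffs (S − K): max(33.12, 0) = 33.12, max(1.875, 0) = 1.875, max(-16.88, 0) = 0, max(-28.12, 0) = 0
Node uu (S = 62.5): V_uu = e^(−0.12)·[0.7550·33.1250 + 0.2450·1.8750] = 22.5886
Node ud (S = 37.5): V_ud = e^(−0.12)·[0.7550·1.8750 + 0.2450·0.0000] = 1.2555
Node dd (S = 22.5): V_dd = e^(−0.12)·[0.7550·0.0000 + 0.2450·0.0000] = 0.0000
Node u (S = 50): V_u = e^(−0.12)·[0.7550·22.5886 + 0.2450·1.2555] = 15.3986
Node d (S = 30): V_d = e^(−0.12)·[0.7550·1.2555 + 0.2450·0.0000] = 0.8407
Node 0 (S = 40): V_0 = e^(−0.12)·[0.7550·15.3986 + 0.2450·0.8407] = 10.4939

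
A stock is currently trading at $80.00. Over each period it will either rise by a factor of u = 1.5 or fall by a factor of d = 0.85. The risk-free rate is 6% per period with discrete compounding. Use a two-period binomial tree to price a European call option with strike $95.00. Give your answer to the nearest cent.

$10.62

Risk-neutral probability p = (1 + 0.06 − 0.85)/(1.5 − 0.85) = 0.2100/0.6500 = 0.3231
Terminal stock prices: S_uu = 180, S_ud = 102, S_dd = 57.8
Terminal payoffs (S − K): max(85, 0) = 85, max(7, 0) = 7, max(-37.2, 0) = 0
Node u (S = 120): V_u = 1/1.06·[0.3231·85.0000 + 0.6769·7.0000] = 30.3774
Node d (S = 68): V_d = 1/1.06·[0.3231·7.0000 + 0.6769·0.0000] = 2.1335
Node 0 (S = 80): V_0 = 1/1.06·[0.3231·30.3774 + 0.6769·2.1335] = 10.6212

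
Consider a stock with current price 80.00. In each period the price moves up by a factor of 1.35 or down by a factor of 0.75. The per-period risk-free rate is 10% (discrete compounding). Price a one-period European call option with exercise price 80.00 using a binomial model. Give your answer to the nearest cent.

14.85

Risk-neutral probability p = (1 + 0.1 − 0.75)/(1.35 − 0.75) = 0.3500/0.6000 = 0.5833
Terminal stock prices: S_u = 108, S_d = 60
Terminal payoffs (S − K): max(28, 0) = 28, max(-20, 0) = 0
Node 0 (S = 80): V_0 = 1/1.1·[0.5833·28.0000 + 0.4167·0.0000] = 14.8485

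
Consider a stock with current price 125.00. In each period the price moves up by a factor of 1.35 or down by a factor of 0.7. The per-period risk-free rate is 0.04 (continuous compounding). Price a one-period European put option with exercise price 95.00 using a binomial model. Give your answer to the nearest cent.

3.43

Risk-neutral probability p = (e^0.04 − 0.7)/(1.35 − 0.7) = 0.3408/0.6500 = 0.5243
Terminal stock prices: S_u = 168.8, S_d = 87.5
Terminal payoffs (K − S): max(-73.75, 0) = 0, max(7.5, 0) = 7.5
Node 0 (S = 125): V_0 = e^(−0.04)·[0.5243·0.0000 + 0.4757·7.5000] = 3.4277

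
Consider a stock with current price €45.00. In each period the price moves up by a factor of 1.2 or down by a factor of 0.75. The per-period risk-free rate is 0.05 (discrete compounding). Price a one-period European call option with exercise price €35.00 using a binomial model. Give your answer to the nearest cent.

Risk-neutral probability p = (1 + 0.05 − 0.75)/(1.2 − 0.75) = 0.3000/0.4500 = 0.6667
Terminal stock prices: S_u = 54, S_d = 33.75
Terminal payoffs (S − K): max(19, 0) = 19, max(-1.25, 0) = 0
Node 0 (S = 45): V_0 = 1/1.05·[0.6667·19.0000 + 0.3333·0.0000] = 12.0635

€12.06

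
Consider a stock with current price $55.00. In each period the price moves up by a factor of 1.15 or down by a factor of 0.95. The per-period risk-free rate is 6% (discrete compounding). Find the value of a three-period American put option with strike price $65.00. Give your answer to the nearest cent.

$10.00

Risk-neutral probability p = (1 + 0.06 − 0.95)/(1.15 − 0.95) = 0.1100/0.2000 = 0.5500
Terminal stock prices: S_uuu = 83.65, S_uud = 69.1, S_udd = 57.08, S_ddd = 47.16
Terminal payoffs (K − S): max(-18.65, 0) = 0, max(-4.101, 0) = 0, max(7.917, 0) = 7.917, max(17.84, 0) = 17.84
Node uu (S = 72.74): continuation = 1/1.06·[0.5500·0.0000 + 0.4500·0.0000] = 0.0000; exercise value = 0.0000 ≤ continuation, so V_uu = 0.0000
Node ud (S = 60.09): continuation = 1/1.06·[0.5500·0.0000 + 0.4500·7.9169] = 3.3609; exercise value = 4.9125 > continuation, so V_ud = 4.9125 (exercise)
Node dd (S = 49.64): continuation = 1/1.06·[0.5500·7.9169 + 0.4500·17.8444] = 11.6833; exercise value = 15.3625 > continuation, so V_dd = 15.3625 (exercise)
Node u (S = 63.25): continuation = 1/1.06·[0.5500·0.0000 + 0.4500·4.9125] = 2.0855; exercise value = 1.7500 ≤ continuation, so V_u = 2.0855
Node d (S = 52.25): continuation = 1/1.06·[0.5500·4.9125 + 0.4500·15.3625] = 9.0708; exercise value = 12.7500 > continuation, so V_d = 12.7500 (exercise)
Node 0 (S = 55): continuation = 1/1.06·[0.5500·2.0855 + 0.4500·12.7500] = 6.4948; exercise value = 10.0000 > continuation, so V_0 = 10.0000 (exercise)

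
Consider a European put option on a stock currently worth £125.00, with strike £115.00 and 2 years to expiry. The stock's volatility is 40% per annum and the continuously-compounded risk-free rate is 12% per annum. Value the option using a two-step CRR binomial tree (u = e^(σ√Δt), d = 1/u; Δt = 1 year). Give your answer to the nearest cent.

£9.10

CRR parameters: u = e^(σ√Δt) = e^(0.4·√1) = 1.4918, d = 1/u = 0.6703
Per-period rate: rΔt = 0.12·1 = 0.12, so R = e^0.12 = 1.1275
Risk-neutral probability p = (e^0.12 − 0.6703)/(1.4918 − 0.6703) = 0.4572/0.8215 = 0.5565
Terminal stock prices: S_uu = 278.2, S_ud = 125, S_dd = 56.17
Terminal payoffs (K − S): max(-163.2, 0) = 0, max(-10, 0) = 0, max(58.83, 0) = 58.83
Node u (S = 186.5): V_u = e^(−0.12)·[0.5565·0.0000 + 0.4435·0.0000] = 0.0000
Node d (S = 83.79): V_d = e^(−0.12)·[0.5565·0.0000 + 0.4435·58.8339] = 23.1417
Node 0 (S = 125): V_0 = e^(−0.12)·[0.5565·0.0000 + 0.4435·23.1417] = 9.1025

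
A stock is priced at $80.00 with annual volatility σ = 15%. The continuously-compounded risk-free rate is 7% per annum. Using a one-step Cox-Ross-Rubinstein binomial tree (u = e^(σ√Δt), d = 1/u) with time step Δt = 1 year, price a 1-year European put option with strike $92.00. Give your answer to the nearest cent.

$6.40

CRR parameters: u = e^(σ√Δt) = e^(0.15·√1) = 1.1618, d = 1/u = 0.8607
Per-period rate: rΔt = 0.07·1 = 0.07, so R = e^0.07 = 1.0725
Risk-neutral probability p = (e^0.07 − 0.8607)/(1.1618 − 0.8607) = 0.2118/0.3011 = 0.7034
Terminal stock prices: S_u = 92.95, S_d = 68.86
Terminal payoffs (K − S): max(-0.9467, 0) = 0, max(23.14, 0) = 23.14
Node 0 (S = 80): V_0 = e^(−0.07)·[0.7034·0.0000 + 0.2966·23.1434] = 6.4011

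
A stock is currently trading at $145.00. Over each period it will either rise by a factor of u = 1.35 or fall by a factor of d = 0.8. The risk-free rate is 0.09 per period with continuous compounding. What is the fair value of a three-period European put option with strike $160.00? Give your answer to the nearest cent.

Risk-neutral probability p = (e^0.09 − 0.8)/(1.35 − 0.8) = 0.2942/0.5500 = 0.5349
Terminal stock prices: S_uuu = 356.8, S_uud = 211.4, S_udd = 125.3, S_ddd = 74.24
Terminal payoffs (K − S): max(-196.8, 0) = 0, max(-51.41, 0) = 0, max(34.72, 0) = 34.72, max(85.76, 0) = 85.76
Node uu (S = 264.3): V_uu = e^(−0.09)·[0.5349·0.0000 + 0.4651·0.0000] = 0.0000
Node ud (S = 156.6): V_ud = e^(−0.09)·[0.5349·0.0000 + 0.4651·34.7200] = 14.7596
Node dd (S = 92.8): V_dd = e^(−0.09)·[0.5349·34.7200 + 0.4651·85.7600] = 53.4290
Node u (S = 195.8): V_u = e^(−0.09)·[0.5349·0.0000 + 0.4651·14.7596] = 6.2744
Node d (S = 116): V_d = e^(−0.09)·[0.5349·14.7596 + 0.4651·53.4290] = 29.9278
Node 0 (S = 145): V_0 = e^(−0.09)·[0.5349·6.2744 + 0.4651·29.9278] = 15.7895

$15.79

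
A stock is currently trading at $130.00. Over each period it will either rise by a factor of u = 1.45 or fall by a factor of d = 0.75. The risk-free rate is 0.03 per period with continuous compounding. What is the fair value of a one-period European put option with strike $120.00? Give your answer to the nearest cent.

$13.09

Risk-neutral probability p = (e^0.03 − 0.75)/(1.45 − 0.75) = 0.2805/0.7000 = 0.4006
Terminal stock prices: S_u = 188.5, S_d = 97.5
Terminal payoffs (K − S): max(-68.5, 0) = 0, max(22.5, 0) = 22.5
Node 0 (S = 130): V_0 = e^(−0.03)·[0.4006·0.0000 + 0.5994·22.5000] = 13.0868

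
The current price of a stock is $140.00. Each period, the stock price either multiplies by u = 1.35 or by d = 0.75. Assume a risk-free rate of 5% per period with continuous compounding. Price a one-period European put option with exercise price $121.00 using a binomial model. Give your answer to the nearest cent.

Risk-neutral probability p = (e^0.05 − 0.75)/(1.35 − 0.75) = 0.3013/0.6000 = 0.5021
Terminal stock prices: S_u = 189, S_d = 105
Terminal payoffs (K − S): max(-68, 0) = 0, max(16, 0) = 16
Node 0 (S = 140): V_0 = e^(−0.05)·[0.5021·0.0000 + 0.4979·16.0000] = 7.5776

$7.58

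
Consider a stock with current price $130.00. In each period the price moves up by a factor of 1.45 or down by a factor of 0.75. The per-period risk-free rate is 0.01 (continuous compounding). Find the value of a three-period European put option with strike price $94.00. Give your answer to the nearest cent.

Risk-neutral probability p = (e^0.01 − 0.75)/(1.45 − 0.75) = 0.2601/0.7000 = 0.3715
Terminal stock prices: S_uuu = 396.3, S_uud = 205, S_udd = 106, S_ddd = 54.84
Terminal payoffs (K − S): max(-302.3, 0) = 0, max(-111, 0) = 0, max(-12.03, 0) = 0, max(39.16, 0) = 39.16
Node uu (S = 273.3): V_uu = e^(−0.01)·[0.3715·0.0000 + 0.6285·0.0000] = 0.0000
Node ud (S = 141.4): V_ud = e^(−0.01)·[0.3715·0.0000 + 0.6285·0.0000] = 0.0000
Node dd (S = 73.12): V_dd = e^(−0.01)·[0.3715·0.0000 + 0.6285·39.1562] = 24.3648
Node u (S = 188.5): V_u = e^(−0.01)·[0.3715·0.0000 + 0.6285·0.0000] = 0.0000
Node d (S = 97.5): V_d = e^(−0.01)·[0.3715·0.0000 + 0.6285·24.3648] = 15.1609
Node 0 (S = 130): V_0 = e^(−0.01)·[0.3715·0.0000 + 0.6285·15.1609] = 9.4338

$9.43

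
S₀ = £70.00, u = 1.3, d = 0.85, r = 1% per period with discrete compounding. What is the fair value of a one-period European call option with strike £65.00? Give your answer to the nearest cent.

Risk-neutral probability p = (1 + 0.01 − 0.85)/(1.3 − 0.85) = 0.1600/0.4500 = 0.3556
Terminal stock prices: S_u = 91, S_d = 59.5
Terminal payoffs (S − K): max(26, 0) = 26, max(-5.5, 0) = 0
Node 0 (S = 70): V_0 = 1/1.01·[0.3556·26.0000 + 0.6444·0.0000] = 9.1529

£9.15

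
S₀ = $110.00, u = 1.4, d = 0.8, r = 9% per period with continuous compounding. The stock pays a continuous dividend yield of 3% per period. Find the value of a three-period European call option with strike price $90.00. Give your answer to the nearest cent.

$36.43

Per-period risk-free factor R = e^0.09 = 1.0942; dividend-adjusted growth = e^(0.09−0.03) = 1.0618.
Risk-neutral probability p = (1.0618 − 0.8)/(1.4 − 0.8) = 0.2618/0.6000 = 0.4364
Terminal stock prices: S_uuu = 301.8, S_uud = 172.5, S_udd = 98.56, S_ddd = 56.32
Terminal payoffs (S − K): max(211.8, 0) = 211.8, max(82.48, 0) = 82.48, max(8.56, 0) = 8.56, max(-33.68, 0) = 0
Node uu (S = 215.6): V_uu = e^(−0.09)·[0.4364·211.8400 + 0.5636·82.4800] = 126.9743
Node ud (S = 123.2): V_ud = e^(−0.09)·[0.4364·82.4800 + 0.5636·8.5600] = 37.3051
Node dd (S = 70.4): V_dd = e^(−0.09)·[0.4364·8.5600 + 0.5636·0.0000] = 3.4140
Node u (S = 154): V_u = e^(−0.09)·[0.4364·126.9743 + 0.5636·37.3051] = 69.8574
Node d (S = 88): V_d = e^(−0.09)·[0.4364·37.3051 + 0.5636·3.4140] = 16.6371
Node 0 (S = 110): V_0 = e^(−0.09)·[0.4364·69.8574 + 0.5636·16.6371] = 36.4313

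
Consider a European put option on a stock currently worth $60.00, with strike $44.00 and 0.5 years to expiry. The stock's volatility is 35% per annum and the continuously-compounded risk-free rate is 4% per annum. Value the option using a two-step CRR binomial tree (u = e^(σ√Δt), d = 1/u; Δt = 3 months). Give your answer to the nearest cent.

$0.45

CRR parameters: u = e^(σ√Δt) = e^(0.35·√0.25) = 1.1912, d = 1/u = 0.8395
Per-period rate: rΔt = 0.04·0.25 = 0.01, so R = e^0.01 = 1.0101
Risk-neutral probability p = (e^0.01 − 0.8395)/(1.1912 − 0.8395) = 0.1706/0.3518 = 0.4849
Terminal stock prices: S_uu = 85.14, S_ud = 60, S_dd = 42.28
Terminal payoffs (K − S): max(-41.14, 0) = 0, max(-16, 0) = 0, max(1.719, 0) = 1.719
Node u (S = 71.47): V_u = e^(−0.01)·[0.4849·0.0000 + 0.5151·0.0000] = 0.0000
Node d (S = 50.37): V_d = e^(−0.01)·[0.4849·0.0000 + 0.5151·1.7187] = 0.8764
Node 0 (S = 60): V_0 = e^(−0.01)·[0.4849·0.0000 + 0.5151·0.8764] = 0.4469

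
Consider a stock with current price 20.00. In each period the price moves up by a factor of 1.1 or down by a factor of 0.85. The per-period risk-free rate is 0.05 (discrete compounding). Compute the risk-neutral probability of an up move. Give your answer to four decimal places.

p = 0.8000

Risk-neutral probability p = (1 + 0.05 − 0.85)/(1.1 − 0.85) = 0.2000/0.2500 = 0.8000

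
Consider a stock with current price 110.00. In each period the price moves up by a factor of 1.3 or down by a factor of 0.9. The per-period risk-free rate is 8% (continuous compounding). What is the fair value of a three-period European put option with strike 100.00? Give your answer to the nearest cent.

2.48

Risk-neutral probability p = (e^0.08 − 0.9)/(1.3 − 0.9) = 0.1833/0.4000 = 0.4582
Terminal stock prices: S_uuu = 241.7, S_uud = 167.3, S_udd = 115.8, S_ddd = 80.19
Terminal payoffs (K − S): max(-141.7, 0) = 0, max(-67.31, 0) = 0, max(-15.83, 0) = 0, max(19.81, 0) = 19.81
Node uu (S = 185.9): V_uu = e^(−0.08)·[0.4582·0.0000 + 0.5418·0.0000] = 0.0000
Node ud (S = 128.7): V_ud = e^(−0.08)·[0.4582·0.0000 + 0.5418·0.0000] = 0.0000
Node dd (S = 89.1): V_dd = e^(−0.08)·[0.4582·0.0000 + 0.5418·19.8100] = 9.9075
Node u (S = 143): V_u = e^(−0.08)·[0.4582·0.0000 + 0.5418·0.0000] = 0.0000
Node d (S = 99): V_d = e^(−0.08)·[0.4582·0.0000 + 0.5418·9.9075] = 4.9550
Node 0 (S = 110): V_0 = e^(−0.08)·[0.4582·0.0000 + 0.5418·4.9550] = 2.4782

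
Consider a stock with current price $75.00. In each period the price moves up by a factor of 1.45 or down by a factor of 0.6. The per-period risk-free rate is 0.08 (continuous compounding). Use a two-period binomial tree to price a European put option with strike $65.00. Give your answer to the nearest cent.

Risk-neutral probability p = (e^0.08 − 0.6)/(1.45 − 0.6) = 0.4833/0.8500 = 0.5686
Terminal stock prices: S_uu = 157.7, S_ud = 65.25, S_dd = 27
Terminal payoffs (K − S): max(-92.69, 0) = 0, max(-0.25, 0) = 0, max(38, 0) = 38
Node u (S = 108.8): V_u = e^(−0.08)·[0.5686·0.0000 + 0.4314·0.0000] = 0.0000
Node d (S = 45): V_d = e^(−0.08)·[0.5686·0.0000 + 0.4314·38.0000] = 15.1338
Node 0 (S = 75): V_0 = e^(−0.08)·[0.5686·0.0000 + 0.4314·15.1338] = 6.0271

$6.03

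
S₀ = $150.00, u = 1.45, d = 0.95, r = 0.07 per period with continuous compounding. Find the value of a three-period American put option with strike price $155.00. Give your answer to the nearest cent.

Risk-neutral probability p = (e^0.07 − 0.95)/(1.45 − 0.95) = 0.1225/0.5000 = 0.2450
Terminal stock prices: S_uuu = 457.3, S_uud = 299.6, S_udd = 196.3, S_ddd = 128.6
Terminal payoffs (K − S): max(-302.3, 0) = 0, max(-144.6, 0) = 0, max(-41.29, 0) = 0, max(26.39, 0) = 26.39
Node uu (S = 315.4): continuation = e^(−0.07)·[0.2450·0.0000 + 0.7550·0.0000] = 0.0000; exercise value = 0.0000 ≤ continuation, so V_uu = 0.0000
Node ud (S = 206.6): continuation = e^(−0.07)·[0.2450·0.0000 + 0.7550·0.0000] = 0.0000; exercise value = 0.0000 ≤ continuation, so V_ud = 0.0000
Node dd (S = 135.4): continuation = e^(−0.07)·[0.2450·0.0000 + 0.7550·26.3938] = 18.5797; exercise value = 19.6250 > continuation, so V_dd = 19.6250 (exercise)
Node u (S = 217.5): continuation = e^(−0.07)·[0.2450·0.0000 + 0.7550·0.0000] = 0.0000; exercise value = 0.0000 ≤ continuation, so V_u = 0.0000
Node d (S = 142.5): continuation = e^(−0.07)·[0.2450·0.0000 + 0.7550·19.6250] = 13.8149; exercise value = 12.5000 ≤ continuation, so V_d = 13.8149
Node 0 (S = 150): continuation = e^(−0.07)·[0.2450·0.0000 + 0.7550·13.8149] = 9.7249; exercise value = 5.0000 ≤ continuation, so V_0 = 9.7249

$9.72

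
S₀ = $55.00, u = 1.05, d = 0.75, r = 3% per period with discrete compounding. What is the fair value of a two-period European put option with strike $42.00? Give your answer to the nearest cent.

Risk-neutral probability p = (1 + 0.03 − 0.75)/(1.05 − 0.75) = 0.2800/0.3000 = 0.9333
Terminal stock prices: S_uu = 60.64, S_ud = 43.31, S_dd = 30.94
Terminal payoffs (K − S): max(-18.64, 0) = 0, max(-1.312, 0) = 0, max(11.06, 0) = 11.06
Node u (S = 57.75): V_u = 1/1.03·[0.9333·0.0000 + 0.0667·0.0000] = 0.0000
Node d (S = 41.25): V_d = 1/1.03·[0.9333·0.0000 + 0.0667·11.0625] = 0.7160
Node 0 (S = 55): V_0 = 1/1.03·[0.9333·0.0000 + 0.0667·0.7160] = 0.0463

$0.05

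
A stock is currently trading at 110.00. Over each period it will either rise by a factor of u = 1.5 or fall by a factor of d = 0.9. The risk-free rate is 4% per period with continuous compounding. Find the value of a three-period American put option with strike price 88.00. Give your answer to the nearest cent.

3.10

Risk-neutral probability p = (e^0.04 − 0.9)/(1.5 − 0.9) = 0.1408/0.6000 = 0.2347
Terminal stock prices: S_uuu = 371.2, S_uud = 222.8, S_udd = 133.7, S_ddd = 80.19
Terminal payoffs (K − S): max(-283.2, 0) = 0, max(-134.8, 0) = 0, max(-45.65, 0) = 0, max(7.81, 0) = 7.81
Node uu (S = 247.5): continuation = e^(−0.04)·[0.2347·0.0000 + 0.7653·0.0000] = 0.0000; exercise value = 0.0000 ≤ continuation, so V_uu = 0.0000
Node ud (S = 148.5): continuation = e^(−0.04)·[0.2347·0.0000 + 0.7653·0.0000] = 0.0000; exercise value = 0.0000 ≤ continuation, so V_ud = 0.0000
Node dd (S = 89.1): continuation = e^(−0.04)·[0.2347·0.0000 + 0.7653·7.8100] = 5.7427; exercise value = 0.0000 ≤ continuation, so V_dd = 5.7427
Node u (S = 165): continuation = e^(−0.04)·[0.2347·0.0000 + 0.7653·0.0000] = 0.0000; exercise value = 0.0000 ≤ continuation, so V_u = 0.0000
Node d (S = 99): continuation = e^(−0.04)·[0.2347·0.0000 + 0.7653·5.7427] = 4.2227; exercise value = 0.0000 ≤ continuation, so V_d = 4.2227
Node 0 (S = 110): continuation = e^(−0.04)·[0.2347·0.0000 + 0.7653·4.2227] = 3.1050; exercise value = 0.0000 ≤ continuation, so V_0 = 3.1050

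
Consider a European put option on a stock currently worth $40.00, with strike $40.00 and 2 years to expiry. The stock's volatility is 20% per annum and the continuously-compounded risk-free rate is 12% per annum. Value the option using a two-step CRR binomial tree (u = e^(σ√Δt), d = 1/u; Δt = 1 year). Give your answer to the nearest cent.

CRR parameters: u = e^(σ√Δt) = e^(0.2·√1) = 1.2214, d = 1/u = 0.8187
Per-period rate: rΔt = 0.12·1 = 0.12, so R = e^0.12 = 1.1275
Risk-neutral probability p = (e^0.12 − 0.8187)/(1.2214 − 0.8187) = 0.3088/0.4027 = 0.7668
Terminal stock prices: S_uu = 59.67, S_ud = 40, S_dd = 26.81
Terminal payoffs (K − S): max(-19.67, 0) = 0, max(0, 0) = 0, max(13.19, 0) = 13.19
Node u (S = 48.86): V_u = e^(−0.12)·[0.7668·0.0000 + 0.2332·0.0000] = 0.0000
Node d (S = 32.75): V_d = e^(−0.12)·[0.7668·0.0000 + 0.2332·13.1872] = 2.7276
Node 0 (S = 40): V_0 = e^(−0.12)·[0.7668·0.0000 + 0.2332·2.7276] = 0.5642

$0.56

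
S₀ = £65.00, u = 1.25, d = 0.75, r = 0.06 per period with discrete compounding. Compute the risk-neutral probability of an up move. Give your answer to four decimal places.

Risk-neutral probability p = (1 + 0.06 − 0.75)/(1.25 − 0.75) = 0.3100/0.5000 = 0.6200

p = 0.6200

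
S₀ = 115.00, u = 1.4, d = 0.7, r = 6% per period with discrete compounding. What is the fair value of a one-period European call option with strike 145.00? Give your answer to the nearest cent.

7.76

Risk-neutral probability p = (1 + 0.06 − 0.7)/(1.4 − 0.7) = 0.3600/0.7000 = 0.5143
Terminal stock prices: S_u = 161, S_d = 80.5
Terminal payoffs (S − K): max(16, 0) = 16, max(-64.5, 0) = 0
Node 0 (S = 115): V_0 = 1/1.06·[0.5143·16.0000 + 0.4857·0.0000] = 7.7628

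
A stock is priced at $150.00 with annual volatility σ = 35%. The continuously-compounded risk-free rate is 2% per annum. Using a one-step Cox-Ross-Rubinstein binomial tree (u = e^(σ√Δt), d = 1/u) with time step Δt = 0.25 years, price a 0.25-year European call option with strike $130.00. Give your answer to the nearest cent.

CRR parameters: u = e^(σ√Δt) = e^(0.35·√0.25) = 1.1912, d = 1/u = 0.8395
Per-period rate: rΔt = 0.02·0.25 = 0.005, so R = e^0.005 = 1.0050
Risk-neutral probability p = (e^0.005 − 0.8395)/(1.1912 − 0.8395) = 0.1656/0.3518 = 0.4706
Terminal stock prices: S_u = 178.7, S_d = 125.9
Terminal payoffs (S − K): max(48.69, 0) = 48.69, max(-4.081, 0) = 0
Node 0 (S = 150): V_0 = e^(−0.005)·[0.4706·48.6869 + 0.5294·0.0000] = 22.7983

$22.80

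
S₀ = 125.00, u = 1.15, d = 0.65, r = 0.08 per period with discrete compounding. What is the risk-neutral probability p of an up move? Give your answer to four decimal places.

Risk-neutral probability p = (1 + 0.08 − 0.65)/(1.15 − 0.65) = 0.4300/0.5000 = 0.8600

p = 0.8600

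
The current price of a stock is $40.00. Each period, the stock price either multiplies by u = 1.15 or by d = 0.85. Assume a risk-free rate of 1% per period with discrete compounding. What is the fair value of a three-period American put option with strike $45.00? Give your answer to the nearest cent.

Risk-neutral probability p = (1 + 0.01 − 0.85)/(1.15 − 0.85) = 0.1600/0.3000 = 0.5333
Terminal stock prices: S_uuu = 60.83, S_uud = 44.96, S_udd = 33.23, S_ddd = 24.56
Terminal payoffs (K − S): max(-15.83, 0) = 0, max(0.035, 0) = 0.035, max(11.77, 0) = 11.77, max(20.44, 0) = 20.44
Node uu (S = 52.9): continuation = 1/1.01·[0.5333·0.0000 + 0.4667·0.0350] = 0.0162; exercise value = 0.0000 ≤ continuation, so V_uu = 0.0162
Node ud (S = 39.1): continuation = 1/1.01·[0.5333·0.0350 + 0.4667·11.7650] = 5.4545; exercise value = 5.9000 > continuation, so V_ud = 5.9000 (exercise)
Node dd (S = 28.9): continuation = 1/1.01·[0.5333·11.7650 + 0.4667·20.4350] = 15.6545; exercise value = 16.1000 > continuation, so V_dd = 16.1000 (exercise)
Node u (S = 46): continuation = 1/1.01·[0.5333·0.0162 + 0.4667·5.9000] = 2.7346; exercise value = 0.0000 ≤ continuation, so V_u = 2.7346
Node d (S = 34): continuation = 1/1.01·[0.5333·5.9000 + 0.4667·16.1000] = 10.5545; exercise value = 11.0000 > continuation, so V_d = 11.0000 (exercise)
Node 0 (S = 40): continuation = 1/1.01·[0.5333·2.7346 + 0.4667·11.0000] = 6.5265; exercise value = 5.0000 ≤ continuation, so V_0 = 6.5265

$6.53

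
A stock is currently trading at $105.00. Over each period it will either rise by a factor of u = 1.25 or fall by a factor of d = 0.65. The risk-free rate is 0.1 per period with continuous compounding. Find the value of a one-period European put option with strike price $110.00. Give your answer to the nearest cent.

Risk-neutral probability p = (e^0.1 − 0.65)/(1.25 − 0.65) = 0.4552/0.6000 = 0.7586
Terminal stock prices: S_u = 131.2, S_d = 68.25
Terminal payoffs (K − S): max(-21.25, 0) = 0, max(41.75, 0) = 41.75
Node 0 (S = 105): V_0 = e^(−0.1)·[0.7586·0.0000 + 0.2414·41.7500] = 9.1187

$9.12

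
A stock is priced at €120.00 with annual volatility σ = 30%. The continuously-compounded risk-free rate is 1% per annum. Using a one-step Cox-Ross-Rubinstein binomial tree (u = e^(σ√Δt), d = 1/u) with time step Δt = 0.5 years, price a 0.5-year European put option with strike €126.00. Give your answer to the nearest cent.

€15.58

CRR parameters: u = e^(σ√Δt) = e^(0.3·√0.5) = 1.2363, d = 1/u = 0.8089
Per-period rate: rΔt = 0.01·0.5 = 0.005, so R = e^0.005 = 1.0050
Risk-neutral probability p = (e^0.005 − 0.8089)/(1.2363 − 0.8089) = 0.1962/0.4275 = 0.4589
Terminal stock prices: S_u = 148.4, S_d = 97.06
Terminal payoffs (K − S): max(-22.36, 0) = 0, max(28.94, 0) = 28.94
Node 0 (S = 120): V_0 = e^(−0.005)·[0.4589·0.0000 + 0.5411·28.9371] = 15.5800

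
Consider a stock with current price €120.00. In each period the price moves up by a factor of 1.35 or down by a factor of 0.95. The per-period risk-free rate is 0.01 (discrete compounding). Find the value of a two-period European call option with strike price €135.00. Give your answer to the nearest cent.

Risk-neutral probability p = (1 + 0.01 − 0.95)/(1.35 − 0.95) = 0.0600/0.4000 = 0.1500
Terminal stock prices: S_uu = 218.7, S_ud = 153.9, S_dd = 108.3
Terminal payoffs (S − K): max(83.7, 0) = 83.7, max(18.9, 0) = 18.9, max(-26.7, 0) = 0
Node u (S = 162): V_u = 1/1.01·[0.1500·83.7000 + 0.8500·18.9000] = 28.3366
Node d (S = 114): V_d = 1/1.01·[0.1500·18.9000 + 0.8500·0.0000] = 2.8069
Node 0 (S = 120): V_0 = 1/1.01·[0.1500·28.3366 + 0.8500·2.8069] = 6.5707

€6.57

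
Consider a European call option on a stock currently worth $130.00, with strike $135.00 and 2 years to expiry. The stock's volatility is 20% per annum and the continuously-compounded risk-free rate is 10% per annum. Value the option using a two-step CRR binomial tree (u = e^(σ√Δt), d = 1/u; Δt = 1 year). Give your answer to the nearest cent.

CRR parameters: u = e^(σ√Δt) = e^(0.2·√1) = 1.2214, d = 1/u = 0.8187
Per-period rate: rΔt = 0.1·1 = 0.1, so R = e^0.1 = 1.1052
Risk-neutral probability p = (e^0.1 − 0.8187)/(1.2214 − 0.8187) = 0.2864/0.4027 = 0.7113
Terminal stock prices: S_uu = 193.9, S_ud = 130, S_dd = 87.14
Terminal payoffs (S − K): max(58.94, 0) = 58.94, max(-5, 0) = 0, max(-47.86, 0) = 0
Node u (S = 158.8): V_u = e^(−0.1)·[0.7113·58.9372 + 0.2887·0.0000] = 37.9352
Node d (S = 106.4): V_d = e^(−0.1)·[0.7113·0.0000 + 0.2887·0.0000] = 0.0000
Node 0 (S = 130): V_0 = e^(−0.1)·[0.7113·37.9352 + 0.2887·0.0000] = 24.4172

$24.42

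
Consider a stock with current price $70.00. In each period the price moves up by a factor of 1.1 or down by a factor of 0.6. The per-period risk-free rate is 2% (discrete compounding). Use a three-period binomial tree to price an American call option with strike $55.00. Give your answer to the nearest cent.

Risk-neutral probability p = (1 + 0.02 − 0.6)/(1.1 − 0.6) = 0.4200/0.5000 = 0.8400
Terminal stock prices: S_uuu = 93.17, S_uud = 50.82, S_udd = 27.72, S_ddd = 15.12
Terminal payoffs (S − K): max(38.17, 0) = 38.17, max(-4.18, 0) = 0, max(-27.28, 0) = 0, max(-39.88, 0) = 0
Node uu (S = 84.7): continuation = 1/1.02·[0.8400·38.1700 + 0.1600·0.0000] = 31.4341; exercise value = 29.7000 ≤ continuation, so V_uu = 31.4341
Node ud (S = 46.2): continuation = 1/1.02·[0.8400·0.0000 + 0.1600·0.0000] = 0.0000; exercise value = 0.0000 ≤ continuation, so V_ud = 0.0000
Node dd (S = 25.2): continuation = 1/1.02·[0.8400·0.0000 + 0.1600·0.0000] = 0.0000; exercise value = 0.0000 ≤ continuation, so V_dd = 0.0000
Node u (S = 77): continuation = 1/1.02·[0.8400·31.4341 + 0.1600·0.0000] = 25.8869; exercise value = 22.0000 ≤ continuation, so V_u = 25.8869
Node d (S = 42): continuation = 1/1.02·[0.8400·0.0000 + 0.1600·0.0000] = 0.0000; exercise value = 0.0000 ≤ continuation, so V_d = 0.0000
Node 0 (S = 70): continuation = 1/1.02·[0.8400·25.8869 + 0.1600·0.0000] = 21.3186; exercise value = 15.0000 ≤ continuation, so V_0 = 21.3186

$21.32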